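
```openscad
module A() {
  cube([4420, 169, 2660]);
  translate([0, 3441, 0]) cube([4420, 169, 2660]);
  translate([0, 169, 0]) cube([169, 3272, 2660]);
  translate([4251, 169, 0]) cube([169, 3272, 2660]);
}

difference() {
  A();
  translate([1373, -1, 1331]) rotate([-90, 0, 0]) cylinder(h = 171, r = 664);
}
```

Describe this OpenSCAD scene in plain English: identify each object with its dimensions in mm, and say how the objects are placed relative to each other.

A is the wall frame of a small rectangular building: four walls, each 2660 mm tall and 169 mm thick, enclosing a footprint 4420 mm (x) by 3610 mm (y) outside-to-outside, with no floor or roof. The front and back walls (the −y and +y sides) span the full width; the two side walls fit between them.

The house frame has a circular hole of radius 664 mm through its front wall, centred at (x = 1373, z = 1331).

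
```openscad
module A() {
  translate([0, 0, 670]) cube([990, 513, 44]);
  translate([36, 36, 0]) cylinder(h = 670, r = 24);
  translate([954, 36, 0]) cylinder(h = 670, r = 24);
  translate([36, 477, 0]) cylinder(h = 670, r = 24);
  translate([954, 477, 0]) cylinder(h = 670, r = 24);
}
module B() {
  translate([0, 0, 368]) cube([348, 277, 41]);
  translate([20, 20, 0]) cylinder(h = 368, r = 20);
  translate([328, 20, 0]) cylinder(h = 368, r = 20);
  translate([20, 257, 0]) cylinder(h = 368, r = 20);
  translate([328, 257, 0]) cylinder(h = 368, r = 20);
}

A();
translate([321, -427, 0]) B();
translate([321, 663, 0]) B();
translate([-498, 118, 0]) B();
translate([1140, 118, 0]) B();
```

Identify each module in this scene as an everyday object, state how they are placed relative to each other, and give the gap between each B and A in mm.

Each stool's nearest face is 150 mm from the table's bounding box.

A is a table. B is a stool. Four stools sit around the table at the −y, +y, −x, +x sides. The gap between each stool and the table is 150 mm.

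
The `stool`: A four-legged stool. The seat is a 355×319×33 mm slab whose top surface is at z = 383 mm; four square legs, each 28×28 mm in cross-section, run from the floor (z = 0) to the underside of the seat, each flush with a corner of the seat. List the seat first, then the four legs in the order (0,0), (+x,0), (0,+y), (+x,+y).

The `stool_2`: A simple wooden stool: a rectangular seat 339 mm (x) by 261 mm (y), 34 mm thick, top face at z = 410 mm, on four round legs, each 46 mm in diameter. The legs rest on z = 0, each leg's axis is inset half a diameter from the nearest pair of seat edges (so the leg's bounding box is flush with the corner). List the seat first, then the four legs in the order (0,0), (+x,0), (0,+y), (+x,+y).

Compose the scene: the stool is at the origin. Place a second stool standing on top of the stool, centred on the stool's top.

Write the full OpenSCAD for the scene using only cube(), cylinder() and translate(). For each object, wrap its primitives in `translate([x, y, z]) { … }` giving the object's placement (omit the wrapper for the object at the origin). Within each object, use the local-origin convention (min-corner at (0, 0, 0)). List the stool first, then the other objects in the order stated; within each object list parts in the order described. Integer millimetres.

translate([0, 0, 350]) cube([355, 319, 33]);
cube([28, 28, 350]);
translate([327, 0, 0]) cube([28, 28, 350]);
translate([0, 291, 0]) cube([28, 28, 350]);
translate([327, 291, 0]) cube([28, 28, 350]);
translate([8, 29, 383]) {
  translate([0, 0, 376]) cube([339, 261, 34]);
  translate([23, 23, 0]) cylinder(h = 376, r = 23);
  translate([316, 23, 0]) cylinder(h = 376, r = 23);
  translate([23, 238, 0]) cylinder(h = 376, r = 23);
  translate([316, 238, 0]) cylinder(h = 376, r = 23);
}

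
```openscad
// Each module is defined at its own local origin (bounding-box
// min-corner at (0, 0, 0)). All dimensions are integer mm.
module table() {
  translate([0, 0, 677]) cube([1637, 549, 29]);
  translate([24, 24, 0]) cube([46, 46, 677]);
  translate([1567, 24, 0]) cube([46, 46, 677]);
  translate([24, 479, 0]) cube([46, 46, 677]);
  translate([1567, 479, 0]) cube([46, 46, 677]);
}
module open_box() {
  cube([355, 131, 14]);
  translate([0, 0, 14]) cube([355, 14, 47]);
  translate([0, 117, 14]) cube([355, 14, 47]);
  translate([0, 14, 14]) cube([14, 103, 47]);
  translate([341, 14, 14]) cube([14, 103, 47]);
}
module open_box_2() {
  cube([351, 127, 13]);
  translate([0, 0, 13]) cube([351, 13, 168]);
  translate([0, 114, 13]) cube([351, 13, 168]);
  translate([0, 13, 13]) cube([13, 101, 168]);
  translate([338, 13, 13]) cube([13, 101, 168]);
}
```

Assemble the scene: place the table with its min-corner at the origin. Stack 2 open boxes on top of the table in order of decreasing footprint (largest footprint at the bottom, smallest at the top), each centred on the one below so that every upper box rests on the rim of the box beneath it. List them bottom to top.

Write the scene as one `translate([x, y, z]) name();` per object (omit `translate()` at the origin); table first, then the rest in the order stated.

table();
translate([641, 209, 706]) open_box();
translate([643, 211, 767]) open_box_2();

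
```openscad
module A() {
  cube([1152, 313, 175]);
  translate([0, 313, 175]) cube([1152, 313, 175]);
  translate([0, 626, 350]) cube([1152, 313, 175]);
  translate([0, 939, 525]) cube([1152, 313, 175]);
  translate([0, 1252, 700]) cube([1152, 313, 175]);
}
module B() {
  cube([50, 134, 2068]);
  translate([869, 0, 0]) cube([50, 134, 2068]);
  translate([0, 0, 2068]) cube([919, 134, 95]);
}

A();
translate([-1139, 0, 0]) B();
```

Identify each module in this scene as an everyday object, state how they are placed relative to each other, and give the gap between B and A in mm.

The door frame's nearest face is 220 mm from the staircase's −x face.

A is a staircase. B is a door frame. The door frame is on the floor beside the staircase on its −x side. The gap between the door frame and the staircase is 220 mm.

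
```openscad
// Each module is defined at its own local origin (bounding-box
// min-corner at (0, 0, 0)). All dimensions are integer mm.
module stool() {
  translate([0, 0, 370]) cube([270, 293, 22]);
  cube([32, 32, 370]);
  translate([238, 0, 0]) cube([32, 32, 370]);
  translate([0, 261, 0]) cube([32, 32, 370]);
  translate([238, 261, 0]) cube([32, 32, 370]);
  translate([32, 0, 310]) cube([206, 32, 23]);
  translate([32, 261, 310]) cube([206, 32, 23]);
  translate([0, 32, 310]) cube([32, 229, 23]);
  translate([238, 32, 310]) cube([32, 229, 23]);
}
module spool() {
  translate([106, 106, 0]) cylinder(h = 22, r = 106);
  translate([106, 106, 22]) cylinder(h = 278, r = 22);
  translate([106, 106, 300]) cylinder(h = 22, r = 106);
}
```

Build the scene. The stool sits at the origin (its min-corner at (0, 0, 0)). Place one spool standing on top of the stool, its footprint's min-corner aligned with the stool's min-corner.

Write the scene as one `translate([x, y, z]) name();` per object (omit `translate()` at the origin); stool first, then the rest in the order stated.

stool();
translate([0, 0, 392]) spool();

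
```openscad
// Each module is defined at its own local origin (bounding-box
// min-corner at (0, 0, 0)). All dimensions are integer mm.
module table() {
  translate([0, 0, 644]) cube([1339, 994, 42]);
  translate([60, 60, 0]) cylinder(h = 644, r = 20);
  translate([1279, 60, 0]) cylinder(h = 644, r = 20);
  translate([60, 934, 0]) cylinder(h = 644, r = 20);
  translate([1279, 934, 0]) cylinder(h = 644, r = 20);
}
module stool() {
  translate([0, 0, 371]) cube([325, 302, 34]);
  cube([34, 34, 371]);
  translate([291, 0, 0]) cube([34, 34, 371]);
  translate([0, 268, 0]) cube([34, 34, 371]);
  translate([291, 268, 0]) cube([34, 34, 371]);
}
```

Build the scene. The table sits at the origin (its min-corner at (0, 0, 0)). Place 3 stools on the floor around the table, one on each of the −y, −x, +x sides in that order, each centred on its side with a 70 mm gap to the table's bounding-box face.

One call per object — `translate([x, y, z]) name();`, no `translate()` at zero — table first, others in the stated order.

table();
translate([507, -372, 0]) stool();
translate([-395, 346, 0]) stool();
translate([1409, 346, 0]) stool();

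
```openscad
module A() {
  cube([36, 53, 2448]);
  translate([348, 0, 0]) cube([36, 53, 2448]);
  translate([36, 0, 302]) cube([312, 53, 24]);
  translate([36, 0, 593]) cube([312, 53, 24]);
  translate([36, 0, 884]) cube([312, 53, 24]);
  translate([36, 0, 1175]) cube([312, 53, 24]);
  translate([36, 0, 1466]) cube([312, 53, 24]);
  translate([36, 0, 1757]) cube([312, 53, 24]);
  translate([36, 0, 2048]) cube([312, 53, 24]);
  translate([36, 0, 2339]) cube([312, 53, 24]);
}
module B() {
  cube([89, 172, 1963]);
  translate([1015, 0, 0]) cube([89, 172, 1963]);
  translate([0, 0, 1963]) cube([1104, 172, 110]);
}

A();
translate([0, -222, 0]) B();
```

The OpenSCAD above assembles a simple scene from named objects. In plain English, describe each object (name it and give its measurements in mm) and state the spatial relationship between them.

A is a straight ladder. Two 36×53 mm vertical rails, 2448 mm tall, stand 384 mm apart (outside-to-outside) with their front faces coplanar on the −y side. 8 rungs, each 53 mm deep and 24 mm tall, span between the inner faces of the rails, front faces flush with the rails. The lowest rung's underside is at z = 302 mm and rungs are spaced 291 mm apart (underside to underside).

B is a door frame. The clear opening is 926 mm wide and 1963 mm high. Two 89 mm wide jambs, 172 mm deep, stand either side of the opening from the floor to the top of the opening. A 110 mm thick head sits across the top of both jambs, spanning the full outside width of the frame.

The door frame is on the floor beside the ladder on its −y side.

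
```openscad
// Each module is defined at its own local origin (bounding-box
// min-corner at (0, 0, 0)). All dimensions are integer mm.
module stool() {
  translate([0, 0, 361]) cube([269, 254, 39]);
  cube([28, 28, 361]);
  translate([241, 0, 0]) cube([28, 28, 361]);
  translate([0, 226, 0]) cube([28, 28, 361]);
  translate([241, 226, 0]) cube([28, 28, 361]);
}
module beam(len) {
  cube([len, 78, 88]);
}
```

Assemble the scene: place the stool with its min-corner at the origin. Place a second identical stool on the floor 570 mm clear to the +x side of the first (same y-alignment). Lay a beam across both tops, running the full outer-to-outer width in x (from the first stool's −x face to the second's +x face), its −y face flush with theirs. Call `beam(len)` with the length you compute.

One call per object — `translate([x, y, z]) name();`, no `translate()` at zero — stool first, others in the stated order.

stool();
translate([839, 0, 0]) stool();
translate([0, 0, 400]) beam(1108);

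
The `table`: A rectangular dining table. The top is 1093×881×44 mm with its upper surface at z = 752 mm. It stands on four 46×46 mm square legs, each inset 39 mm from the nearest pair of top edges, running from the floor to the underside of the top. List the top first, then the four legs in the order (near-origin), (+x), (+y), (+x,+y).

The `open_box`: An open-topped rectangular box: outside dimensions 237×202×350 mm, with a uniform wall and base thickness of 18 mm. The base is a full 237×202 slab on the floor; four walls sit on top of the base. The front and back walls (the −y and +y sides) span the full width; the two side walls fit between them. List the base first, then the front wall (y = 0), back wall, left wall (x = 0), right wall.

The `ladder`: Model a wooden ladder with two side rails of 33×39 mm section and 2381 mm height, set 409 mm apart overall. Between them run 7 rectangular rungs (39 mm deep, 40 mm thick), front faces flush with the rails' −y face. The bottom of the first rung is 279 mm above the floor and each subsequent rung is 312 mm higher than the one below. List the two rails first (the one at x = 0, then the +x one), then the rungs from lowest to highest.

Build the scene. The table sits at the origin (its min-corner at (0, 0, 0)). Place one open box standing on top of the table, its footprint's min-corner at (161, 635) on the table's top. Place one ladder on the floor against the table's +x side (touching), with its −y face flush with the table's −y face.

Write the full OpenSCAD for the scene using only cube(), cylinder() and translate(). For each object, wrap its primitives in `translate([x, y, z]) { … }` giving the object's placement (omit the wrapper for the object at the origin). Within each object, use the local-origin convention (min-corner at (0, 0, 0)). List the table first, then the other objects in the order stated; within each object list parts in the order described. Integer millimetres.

translate([0, 0, 708]) cube([1093, 881, 44]);
translate([39, 39, 0]) cube([46, 46, 708]);
translate([1008, 39, 0]) cube([46, 46, 708]);
translate([39, 796, 0]) cube([46, 46, 708]);
translate([1008, 796, 0]) cube([46, 46, 708]);
translate([161, 635, 752]) {
  cube([237, 202, 18]);
  translate([0, 0, 18]) cube([237, 18, 332]);
  translate([0, 184, 18]) cube([237, 18, 332]);
  translate([0, 18, 18]) cube([18, 166, 332]);
  translate([219, 18, 18]) cube([18, 166, 332]);
}
translate([1093, 0, 0]) {
  cube([33, 39, 2381]);
  translate([376, 0, 0]) cube([33, 39, 2381]);
  translate([33, 0, 279]) cube([343, 39, 40]);
  translate([33, 0, 591]) cube([343, 39, 40]);
  translate([33, 0, 903]) cube([343, 39, 40]);
  translate([33, 0, 1215]) cube([343, 39, 40]);
  translate([33, 0, 1527]) cube([343, 39, 40]);
  translate([33, 0, 1839]) cube([343, 39, 40]);
  translate([33, 0, 2151]) cube([343, 39, 40]);
}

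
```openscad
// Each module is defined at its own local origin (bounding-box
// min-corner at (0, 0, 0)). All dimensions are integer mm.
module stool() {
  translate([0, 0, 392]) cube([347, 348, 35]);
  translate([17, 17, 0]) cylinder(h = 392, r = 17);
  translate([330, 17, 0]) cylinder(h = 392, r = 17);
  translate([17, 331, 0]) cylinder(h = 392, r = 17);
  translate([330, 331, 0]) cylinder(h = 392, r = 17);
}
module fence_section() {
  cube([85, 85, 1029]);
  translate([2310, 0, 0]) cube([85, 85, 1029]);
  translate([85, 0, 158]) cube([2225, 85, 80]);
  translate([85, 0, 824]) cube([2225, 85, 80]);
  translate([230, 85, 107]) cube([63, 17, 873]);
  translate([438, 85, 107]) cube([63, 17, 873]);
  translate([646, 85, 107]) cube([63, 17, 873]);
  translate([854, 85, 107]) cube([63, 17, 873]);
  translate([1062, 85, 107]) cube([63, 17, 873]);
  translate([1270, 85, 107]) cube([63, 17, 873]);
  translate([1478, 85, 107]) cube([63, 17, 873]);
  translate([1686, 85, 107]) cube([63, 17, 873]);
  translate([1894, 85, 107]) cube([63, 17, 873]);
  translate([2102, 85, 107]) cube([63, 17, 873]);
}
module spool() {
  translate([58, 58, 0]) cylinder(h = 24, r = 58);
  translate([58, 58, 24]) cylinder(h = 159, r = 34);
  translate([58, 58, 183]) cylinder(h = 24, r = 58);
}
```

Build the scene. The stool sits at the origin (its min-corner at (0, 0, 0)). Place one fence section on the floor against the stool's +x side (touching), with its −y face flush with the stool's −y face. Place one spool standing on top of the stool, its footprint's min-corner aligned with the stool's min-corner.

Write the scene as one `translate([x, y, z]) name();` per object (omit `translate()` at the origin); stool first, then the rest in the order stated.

stool();
translate([347, 0, 0]) fence_section();
translate([0, 0, 427]) spool();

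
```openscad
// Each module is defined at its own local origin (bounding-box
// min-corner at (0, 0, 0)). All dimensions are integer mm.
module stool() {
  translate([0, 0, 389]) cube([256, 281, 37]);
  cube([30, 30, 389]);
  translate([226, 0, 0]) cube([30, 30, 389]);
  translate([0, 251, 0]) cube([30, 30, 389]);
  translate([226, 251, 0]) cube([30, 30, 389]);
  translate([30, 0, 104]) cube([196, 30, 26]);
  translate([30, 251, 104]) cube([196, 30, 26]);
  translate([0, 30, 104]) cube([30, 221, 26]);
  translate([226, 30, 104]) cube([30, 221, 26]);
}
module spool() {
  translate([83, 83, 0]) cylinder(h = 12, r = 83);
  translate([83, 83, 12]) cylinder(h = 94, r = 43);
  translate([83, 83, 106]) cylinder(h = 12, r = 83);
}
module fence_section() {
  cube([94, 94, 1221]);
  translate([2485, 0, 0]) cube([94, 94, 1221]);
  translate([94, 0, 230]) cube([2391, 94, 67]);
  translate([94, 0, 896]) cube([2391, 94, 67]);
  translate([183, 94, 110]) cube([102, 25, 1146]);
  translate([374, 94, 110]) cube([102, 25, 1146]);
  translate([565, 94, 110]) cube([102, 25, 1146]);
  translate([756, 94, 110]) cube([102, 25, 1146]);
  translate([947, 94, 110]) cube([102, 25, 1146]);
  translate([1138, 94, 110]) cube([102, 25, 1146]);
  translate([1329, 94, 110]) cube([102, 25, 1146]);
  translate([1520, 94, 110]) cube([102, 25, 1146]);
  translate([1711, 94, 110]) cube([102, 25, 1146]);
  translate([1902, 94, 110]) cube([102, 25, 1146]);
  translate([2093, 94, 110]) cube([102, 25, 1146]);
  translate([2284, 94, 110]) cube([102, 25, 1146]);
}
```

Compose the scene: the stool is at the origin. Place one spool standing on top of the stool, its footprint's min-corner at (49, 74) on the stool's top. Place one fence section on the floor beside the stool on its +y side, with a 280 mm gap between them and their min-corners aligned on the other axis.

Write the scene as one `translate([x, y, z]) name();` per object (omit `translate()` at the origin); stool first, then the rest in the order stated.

stool();
translate([49, 74, 426]) spool();
translate([0, 561, 0]) fence_section();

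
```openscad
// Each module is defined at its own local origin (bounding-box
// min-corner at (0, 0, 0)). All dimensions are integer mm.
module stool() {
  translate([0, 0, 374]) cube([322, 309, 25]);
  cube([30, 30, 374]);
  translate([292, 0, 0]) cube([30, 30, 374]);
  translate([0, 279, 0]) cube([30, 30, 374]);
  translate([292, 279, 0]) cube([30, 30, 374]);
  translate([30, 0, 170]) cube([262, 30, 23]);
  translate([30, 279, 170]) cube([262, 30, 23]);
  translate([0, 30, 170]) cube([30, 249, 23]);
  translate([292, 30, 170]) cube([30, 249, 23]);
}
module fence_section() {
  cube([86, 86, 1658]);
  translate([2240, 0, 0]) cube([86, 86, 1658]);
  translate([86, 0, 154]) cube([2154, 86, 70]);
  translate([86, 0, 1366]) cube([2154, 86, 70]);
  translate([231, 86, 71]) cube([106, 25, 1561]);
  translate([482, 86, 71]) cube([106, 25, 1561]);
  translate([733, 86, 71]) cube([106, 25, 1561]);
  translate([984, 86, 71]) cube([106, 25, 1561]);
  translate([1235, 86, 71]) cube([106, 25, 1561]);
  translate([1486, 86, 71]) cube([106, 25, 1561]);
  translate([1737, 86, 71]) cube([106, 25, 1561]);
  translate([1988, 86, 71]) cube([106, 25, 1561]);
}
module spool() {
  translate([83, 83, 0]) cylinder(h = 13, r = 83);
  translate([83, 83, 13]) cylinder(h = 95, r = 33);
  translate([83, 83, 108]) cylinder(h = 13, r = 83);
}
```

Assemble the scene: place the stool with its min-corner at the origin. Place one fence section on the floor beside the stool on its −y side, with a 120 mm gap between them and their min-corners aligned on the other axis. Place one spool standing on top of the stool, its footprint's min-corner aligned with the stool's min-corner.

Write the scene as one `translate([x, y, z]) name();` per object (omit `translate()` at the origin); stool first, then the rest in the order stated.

stool();
translate([0, -231, 0]) fence_section();
translate([0, 0, 399]) spool();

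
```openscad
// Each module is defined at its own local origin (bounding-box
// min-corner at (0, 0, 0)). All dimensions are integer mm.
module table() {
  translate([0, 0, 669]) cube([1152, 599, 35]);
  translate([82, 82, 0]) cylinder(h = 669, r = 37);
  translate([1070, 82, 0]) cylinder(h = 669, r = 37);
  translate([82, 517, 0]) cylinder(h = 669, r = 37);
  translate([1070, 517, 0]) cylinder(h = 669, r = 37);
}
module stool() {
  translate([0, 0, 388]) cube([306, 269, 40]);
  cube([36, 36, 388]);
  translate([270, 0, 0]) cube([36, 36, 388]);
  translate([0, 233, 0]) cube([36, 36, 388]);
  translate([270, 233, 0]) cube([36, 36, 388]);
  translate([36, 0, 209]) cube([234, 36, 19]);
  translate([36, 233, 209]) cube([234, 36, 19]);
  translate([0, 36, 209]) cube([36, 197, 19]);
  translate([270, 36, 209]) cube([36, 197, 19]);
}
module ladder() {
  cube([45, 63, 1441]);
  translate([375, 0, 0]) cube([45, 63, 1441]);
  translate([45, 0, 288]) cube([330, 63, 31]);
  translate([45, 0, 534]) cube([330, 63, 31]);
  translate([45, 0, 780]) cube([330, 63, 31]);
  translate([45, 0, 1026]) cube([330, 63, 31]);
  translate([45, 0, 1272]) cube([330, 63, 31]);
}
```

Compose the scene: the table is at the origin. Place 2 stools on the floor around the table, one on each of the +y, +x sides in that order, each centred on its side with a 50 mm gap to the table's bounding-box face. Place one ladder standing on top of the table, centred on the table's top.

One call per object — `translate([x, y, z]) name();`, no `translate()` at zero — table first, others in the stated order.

table();
translate([423, 649, 0]) stool();
translate([1202, 165, 0]) stool();
translate([366, 268, 704]) ladder();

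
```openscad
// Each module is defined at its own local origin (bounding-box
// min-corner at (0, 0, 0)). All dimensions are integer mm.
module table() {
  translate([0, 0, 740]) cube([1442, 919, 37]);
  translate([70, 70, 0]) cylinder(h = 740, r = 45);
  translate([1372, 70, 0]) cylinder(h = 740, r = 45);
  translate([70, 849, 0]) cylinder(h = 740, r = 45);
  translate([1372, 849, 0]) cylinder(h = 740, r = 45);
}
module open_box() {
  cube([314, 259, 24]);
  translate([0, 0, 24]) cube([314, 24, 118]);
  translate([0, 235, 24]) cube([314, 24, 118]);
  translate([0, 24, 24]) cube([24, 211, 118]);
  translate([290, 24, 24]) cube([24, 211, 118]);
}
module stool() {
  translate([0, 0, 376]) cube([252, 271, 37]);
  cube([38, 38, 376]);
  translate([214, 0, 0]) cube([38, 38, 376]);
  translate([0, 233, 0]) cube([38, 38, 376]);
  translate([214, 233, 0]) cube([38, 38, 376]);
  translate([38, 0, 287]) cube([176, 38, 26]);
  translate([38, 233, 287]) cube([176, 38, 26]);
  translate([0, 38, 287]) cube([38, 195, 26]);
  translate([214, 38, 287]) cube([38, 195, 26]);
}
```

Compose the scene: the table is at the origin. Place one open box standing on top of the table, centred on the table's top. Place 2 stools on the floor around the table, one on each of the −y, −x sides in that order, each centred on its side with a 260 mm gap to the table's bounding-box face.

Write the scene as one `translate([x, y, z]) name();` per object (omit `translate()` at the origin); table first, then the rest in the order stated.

table();
translate([564, 330, 777]) open_box();
translate([595, -531, 0]) stool();
translate([-512, 324, 0]) stool();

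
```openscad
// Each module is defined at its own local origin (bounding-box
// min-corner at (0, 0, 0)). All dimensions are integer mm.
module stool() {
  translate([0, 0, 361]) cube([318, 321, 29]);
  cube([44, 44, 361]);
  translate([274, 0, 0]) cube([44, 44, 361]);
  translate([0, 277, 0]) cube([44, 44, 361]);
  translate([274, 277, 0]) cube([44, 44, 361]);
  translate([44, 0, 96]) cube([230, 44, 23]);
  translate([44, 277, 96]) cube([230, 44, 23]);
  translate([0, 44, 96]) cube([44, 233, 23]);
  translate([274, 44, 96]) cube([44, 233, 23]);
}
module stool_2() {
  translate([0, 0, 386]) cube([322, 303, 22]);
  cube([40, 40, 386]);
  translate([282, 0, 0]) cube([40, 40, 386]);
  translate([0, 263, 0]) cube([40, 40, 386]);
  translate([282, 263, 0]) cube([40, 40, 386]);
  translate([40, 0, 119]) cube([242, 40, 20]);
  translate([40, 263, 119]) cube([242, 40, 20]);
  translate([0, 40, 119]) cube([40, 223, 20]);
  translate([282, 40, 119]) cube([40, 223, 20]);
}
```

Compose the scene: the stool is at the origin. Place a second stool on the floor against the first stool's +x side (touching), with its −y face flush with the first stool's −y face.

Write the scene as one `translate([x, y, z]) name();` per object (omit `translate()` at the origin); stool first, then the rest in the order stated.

stool();
translate([318, 0, 0]) stool_2();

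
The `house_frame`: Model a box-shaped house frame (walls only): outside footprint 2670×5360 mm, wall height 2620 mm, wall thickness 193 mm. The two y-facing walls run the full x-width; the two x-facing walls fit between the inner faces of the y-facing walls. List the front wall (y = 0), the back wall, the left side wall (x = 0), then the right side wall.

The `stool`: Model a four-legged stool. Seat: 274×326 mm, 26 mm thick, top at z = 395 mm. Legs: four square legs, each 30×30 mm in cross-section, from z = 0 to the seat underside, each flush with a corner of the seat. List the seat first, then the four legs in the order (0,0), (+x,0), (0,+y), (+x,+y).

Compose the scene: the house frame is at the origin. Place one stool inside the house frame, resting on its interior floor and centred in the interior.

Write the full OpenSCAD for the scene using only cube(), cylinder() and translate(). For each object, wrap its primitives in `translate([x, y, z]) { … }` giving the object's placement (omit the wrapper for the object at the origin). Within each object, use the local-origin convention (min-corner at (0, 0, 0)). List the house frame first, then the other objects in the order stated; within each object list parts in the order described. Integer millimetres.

cube([2670, 193, 2620]);
translate([0, 5167, 0]) cube([2670, 193, 2620]);
translate([0, 193, 0]) cube([193, 4974, 2620]);
translate([2477, 193, 0]) cube([193, 4974, 2620]);
translate([1198, 2517, 0]) {
  translate([0, 0, 369]) cube([274, 326, 26]);
  cube([30, 30, 369]);
  translate([244, 0, 0]) cube([30, 30, 369]);
  translate([0, 296, 0]) cube([30, 30, 369]);
  translate([244, 296, 0]) cube([30, 30, 369]);
}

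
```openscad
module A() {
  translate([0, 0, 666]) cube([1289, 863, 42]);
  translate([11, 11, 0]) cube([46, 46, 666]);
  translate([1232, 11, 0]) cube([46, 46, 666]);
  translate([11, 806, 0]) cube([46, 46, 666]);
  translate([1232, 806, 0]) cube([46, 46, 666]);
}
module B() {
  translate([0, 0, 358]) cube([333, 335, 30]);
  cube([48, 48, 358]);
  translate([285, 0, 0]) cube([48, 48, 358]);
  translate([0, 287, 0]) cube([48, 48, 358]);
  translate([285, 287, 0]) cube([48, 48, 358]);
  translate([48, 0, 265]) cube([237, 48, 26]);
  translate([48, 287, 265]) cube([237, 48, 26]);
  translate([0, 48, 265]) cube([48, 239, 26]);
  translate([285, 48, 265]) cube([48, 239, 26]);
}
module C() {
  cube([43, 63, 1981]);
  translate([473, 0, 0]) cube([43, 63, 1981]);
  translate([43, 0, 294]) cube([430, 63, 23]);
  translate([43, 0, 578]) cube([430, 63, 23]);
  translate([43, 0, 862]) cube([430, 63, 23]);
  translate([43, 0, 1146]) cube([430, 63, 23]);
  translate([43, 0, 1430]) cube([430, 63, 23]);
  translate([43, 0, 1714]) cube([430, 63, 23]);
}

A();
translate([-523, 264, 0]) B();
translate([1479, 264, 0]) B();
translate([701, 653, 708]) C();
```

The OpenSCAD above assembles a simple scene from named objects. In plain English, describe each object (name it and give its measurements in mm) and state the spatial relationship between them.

A is a table with a 1289×863 mm rectangular top, 42 mm thick, top surface at z = 708 mm, supported by four 46×46 mm square legs, each inset 11 mm from the nearest pair of top edges, running from the floor.

B is a simple wooden stool: a rectangular seat 333 mm (x) by 335 mm (y), 30 mm thick, top face at z = 388 mm, on four square legs, each 48×48 mm in cross-section. The legs rest on z = 0, each flush with a corner of the seat. Four stretchers, 48 mm wide and 26 mm tall, connect adjacent legs with their undersides at z = 265 mm, each running between the inner faces of the legs it joins and aligned with the legs' outer faces on the other axis.

C is a straight ladder. Two 43×63 mm vertical rails, 1981 mm tall, stand 516 mm apart (outside-to-outside) with their front faces coplanar on the −y side. 6 rungs, each 63 mm deep and 23 mm tall, span between the inner faces of the rails, front faces flush with the rails. The lowest rung's underside is at z = 294 mm and rungs are spaced 284 mm apart (underside to underside).

Two stools sit around the table at the −x, +x sides. The ladder is on top of the table.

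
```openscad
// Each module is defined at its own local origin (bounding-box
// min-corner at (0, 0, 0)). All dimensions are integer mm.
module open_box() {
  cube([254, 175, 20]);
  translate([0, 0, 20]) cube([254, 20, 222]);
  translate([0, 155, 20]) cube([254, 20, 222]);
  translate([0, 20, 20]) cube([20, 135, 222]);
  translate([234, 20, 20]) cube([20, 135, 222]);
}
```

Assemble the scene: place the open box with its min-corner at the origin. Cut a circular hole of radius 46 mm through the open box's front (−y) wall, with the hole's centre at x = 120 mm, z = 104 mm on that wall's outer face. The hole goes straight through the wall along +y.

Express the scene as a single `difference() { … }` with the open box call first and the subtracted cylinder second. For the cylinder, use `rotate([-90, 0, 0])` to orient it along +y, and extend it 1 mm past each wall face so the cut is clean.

difference() {
  open_box();
  translate([120, -1, 104]) rotate([-90, 0, 0]) cylinder(h = 22, r = 46);
}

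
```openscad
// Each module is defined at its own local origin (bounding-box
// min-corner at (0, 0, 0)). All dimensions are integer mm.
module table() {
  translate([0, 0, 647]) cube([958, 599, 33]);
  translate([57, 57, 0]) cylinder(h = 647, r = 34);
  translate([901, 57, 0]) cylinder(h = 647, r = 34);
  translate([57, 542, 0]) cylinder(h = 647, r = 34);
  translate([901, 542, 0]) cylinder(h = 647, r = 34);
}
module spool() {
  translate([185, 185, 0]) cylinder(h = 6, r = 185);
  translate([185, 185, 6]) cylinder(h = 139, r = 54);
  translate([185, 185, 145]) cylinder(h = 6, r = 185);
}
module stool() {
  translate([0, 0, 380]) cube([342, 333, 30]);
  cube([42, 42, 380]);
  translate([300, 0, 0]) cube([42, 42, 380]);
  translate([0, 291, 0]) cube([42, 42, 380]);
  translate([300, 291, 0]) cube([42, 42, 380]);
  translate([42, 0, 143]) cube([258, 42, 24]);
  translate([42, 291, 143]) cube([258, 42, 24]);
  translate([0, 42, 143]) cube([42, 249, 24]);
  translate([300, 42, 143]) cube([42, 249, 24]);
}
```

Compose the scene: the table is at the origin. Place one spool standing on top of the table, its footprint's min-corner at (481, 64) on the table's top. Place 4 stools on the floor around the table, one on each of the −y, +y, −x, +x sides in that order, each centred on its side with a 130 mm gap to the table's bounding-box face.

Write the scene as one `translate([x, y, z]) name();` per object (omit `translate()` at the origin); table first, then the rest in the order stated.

table();
translate([481, 64, 680]) spool();
translate([308, -463, 0]) stool();
translate([308, 729, 0]) stool();
translate([-472, 133, 0]) stool();
translate([1088, 133, 0]) stool();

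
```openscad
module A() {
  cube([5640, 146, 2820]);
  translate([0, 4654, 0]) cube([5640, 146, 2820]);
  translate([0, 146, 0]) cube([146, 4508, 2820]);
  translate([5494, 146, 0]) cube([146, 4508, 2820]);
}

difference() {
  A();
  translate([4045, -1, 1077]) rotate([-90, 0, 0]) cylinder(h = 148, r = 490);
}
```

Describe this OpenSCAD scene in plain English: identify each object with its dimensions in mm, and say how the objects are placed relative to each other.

A is a box-shaped house frame (walls only): outside footprint 5640×4800 mm, wall height 2820 mm, wall thickness 146 mm. The two y-facing walls run the full x-width; the two x-facing walls fit between the inner faces of the y-facing walls.

The house frame has a circular hole of radius 490 mm through its front wall, centred at (x = 4045, z = 1077).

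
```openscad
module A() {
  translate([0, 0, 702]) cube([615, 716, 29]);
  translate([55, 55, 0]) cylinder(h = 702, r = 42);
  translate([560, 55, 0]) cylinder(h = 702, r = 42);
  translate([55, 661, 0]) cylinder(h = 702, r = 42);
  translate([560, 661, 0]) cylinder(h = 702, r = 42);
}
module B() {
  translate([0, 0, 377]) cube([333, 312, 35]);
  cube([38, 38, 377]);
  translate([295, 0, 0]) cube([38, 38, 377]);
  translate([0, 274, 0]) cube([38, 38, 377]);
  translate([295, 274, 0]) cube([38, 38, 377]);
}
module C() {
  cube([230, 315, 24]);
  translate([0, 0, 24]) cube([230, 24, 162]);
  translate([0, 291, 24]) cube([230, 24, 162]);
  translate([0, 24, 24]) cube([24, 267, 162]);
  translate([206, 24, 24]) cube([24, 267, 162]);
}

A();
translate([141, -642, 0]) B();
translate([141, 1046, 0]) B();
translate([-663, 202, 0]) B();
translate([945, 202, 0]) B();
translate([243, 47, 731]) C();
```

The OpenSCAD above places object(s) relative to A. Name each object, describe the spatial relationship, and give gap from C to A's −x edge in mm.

A is a table. B is a stool. C is an open box. Four stools sit around the table at the −y, +y, −x, +x sides. The open box is on top of the table. The gap from the open box to the table's −x edge is 243 mm.

The open box's min-x is at 243; the table's min-x is 0; gap = 243 mm.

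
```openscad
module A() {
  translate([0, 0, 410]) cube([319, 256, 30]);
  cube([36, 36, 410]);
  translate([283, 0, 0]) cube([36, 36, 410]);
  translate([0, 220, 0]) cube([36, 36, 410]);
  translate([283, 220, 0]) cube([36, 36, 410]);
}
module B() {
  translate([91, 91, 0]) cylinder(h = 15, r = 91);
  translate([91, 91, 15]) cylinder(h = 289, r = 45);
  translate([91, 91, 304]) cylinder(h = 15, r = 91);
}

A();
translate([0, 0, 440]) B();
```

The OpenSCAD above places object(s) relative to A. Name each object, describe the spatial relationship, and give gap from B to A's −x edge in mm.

The spool's min-x is at 0; the stool's min-x is 0; gap = 0 mm.

A is a stool. B is a spool. The spool is on top of the stool. The gap from the spool to the stool's −x edge is 0 mm.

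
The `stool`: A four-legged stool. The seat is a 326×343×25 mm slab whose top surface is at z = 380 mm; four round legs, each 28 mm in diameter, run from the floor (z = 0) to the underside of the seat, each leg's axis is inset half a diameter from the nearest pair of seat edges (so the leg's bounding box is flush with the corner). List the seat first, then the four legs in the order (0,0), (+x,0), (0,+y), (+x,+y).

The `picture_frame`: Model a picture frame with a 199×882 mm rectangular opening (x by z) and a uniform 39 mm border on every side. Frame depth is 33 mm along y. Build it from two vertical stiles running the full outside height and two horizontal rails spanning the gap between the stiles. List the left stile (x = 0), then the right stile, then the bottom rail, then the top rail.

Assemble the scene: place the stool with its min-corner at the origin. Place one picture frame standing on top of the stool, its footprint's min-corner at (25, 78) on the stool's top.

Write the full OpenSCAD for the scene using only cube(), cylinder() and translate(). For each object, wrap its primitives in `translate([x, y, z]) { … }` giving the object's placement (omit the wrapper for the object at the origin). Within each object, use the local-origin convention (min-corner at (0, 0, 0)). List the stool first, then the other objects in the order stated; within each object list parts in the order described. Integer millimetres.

translate([0, 0, 355]) cube([326, 343, 25]);
translate([14, 14, 0]) cylinder(h = 355, r = 14);
translate([312, 14, 0]) cylinder(h = 355, r = 14);
translate([14, 329, 0]) cylinder(h = 355, r = 14);
translate([312, 329, 0]) cylinder(h = 355, r = 14);
translate([25, 78, 380]) {
  cube([39, 33, 960]);
  translate([238, 0, 0]) cube([39, 33, 960]);
  translate([39, 0, 0]) cube([199, 33, 39]);
  translate([39, 0, 921]) cube([199, 33, 39]);
}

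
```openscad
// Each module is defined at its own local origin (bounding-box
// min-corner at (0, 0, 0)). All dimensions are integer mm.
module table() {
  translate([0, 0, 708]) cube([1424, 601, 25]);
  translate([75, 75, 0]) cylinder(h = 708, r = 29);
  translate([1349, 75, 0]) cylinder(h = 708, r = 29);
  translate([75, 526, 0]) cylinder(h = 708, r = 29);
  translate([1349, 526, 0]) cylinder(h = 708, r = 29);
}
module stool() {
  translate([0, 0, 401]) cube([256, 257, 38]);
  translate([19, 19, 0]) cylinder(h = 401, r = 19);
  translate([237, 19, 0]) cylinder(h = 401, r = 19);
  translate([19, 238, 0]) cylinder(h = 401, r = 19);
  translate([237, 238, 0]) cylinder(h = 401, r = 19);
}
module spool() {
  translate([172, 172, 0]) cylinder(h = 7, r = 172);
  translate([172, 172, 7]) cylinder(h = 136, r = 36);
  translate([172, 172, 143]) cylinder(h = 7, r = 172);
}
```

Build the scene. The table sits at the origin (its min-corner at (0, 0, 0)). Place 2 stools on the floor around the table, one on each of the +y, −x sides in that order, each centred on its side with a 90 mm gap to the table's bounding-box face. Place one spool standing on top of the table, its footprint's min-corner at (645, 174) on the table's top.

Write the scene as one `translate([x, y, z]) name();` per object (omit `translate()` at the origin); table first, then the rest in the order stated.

table();
translate([584, 691, 0]) stool();
translate([-346, 172, 0]) stool();
translate([645, 174, 733]) spool();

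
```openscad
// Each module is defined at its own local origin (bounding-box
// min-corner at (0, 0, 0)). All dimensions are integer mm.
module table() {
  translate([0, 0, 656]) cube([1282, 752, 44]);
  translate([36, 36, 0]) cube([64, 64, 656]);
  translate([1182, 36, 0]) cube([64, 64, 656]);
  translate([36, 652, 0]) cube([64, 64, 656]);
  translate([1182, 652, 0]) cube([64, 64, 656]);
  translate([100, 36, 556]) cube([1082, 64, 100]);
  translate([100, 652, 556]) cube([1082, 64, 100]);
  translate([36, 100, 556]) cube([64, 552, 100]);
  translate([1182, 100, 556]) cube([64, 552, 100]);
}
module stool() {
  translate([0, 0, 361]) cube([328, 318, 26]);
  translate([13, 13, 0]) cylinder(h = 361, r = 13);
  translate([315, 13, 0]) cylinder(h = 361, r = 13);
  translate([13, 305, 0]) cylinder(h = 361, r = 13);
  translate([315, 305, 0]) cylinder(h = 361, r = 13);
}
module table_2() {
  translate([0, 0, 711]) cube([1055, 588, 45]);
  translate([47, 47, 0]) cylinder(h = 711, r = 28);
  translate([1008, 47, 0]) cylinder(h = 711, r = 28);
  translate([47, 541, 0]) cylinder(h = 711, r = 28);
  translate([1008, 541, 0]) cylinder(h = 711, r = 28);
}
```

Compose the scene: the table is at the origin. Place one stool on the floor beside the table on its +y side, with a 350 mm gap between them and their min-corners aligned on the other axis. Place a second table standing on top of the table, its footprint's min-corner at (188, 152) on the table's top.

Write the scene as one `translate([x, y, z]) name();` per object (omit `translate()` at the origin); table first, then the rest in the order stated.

table();
translate([0, 1102, 0]) stool();
translate([188, 152, 700]) table_2();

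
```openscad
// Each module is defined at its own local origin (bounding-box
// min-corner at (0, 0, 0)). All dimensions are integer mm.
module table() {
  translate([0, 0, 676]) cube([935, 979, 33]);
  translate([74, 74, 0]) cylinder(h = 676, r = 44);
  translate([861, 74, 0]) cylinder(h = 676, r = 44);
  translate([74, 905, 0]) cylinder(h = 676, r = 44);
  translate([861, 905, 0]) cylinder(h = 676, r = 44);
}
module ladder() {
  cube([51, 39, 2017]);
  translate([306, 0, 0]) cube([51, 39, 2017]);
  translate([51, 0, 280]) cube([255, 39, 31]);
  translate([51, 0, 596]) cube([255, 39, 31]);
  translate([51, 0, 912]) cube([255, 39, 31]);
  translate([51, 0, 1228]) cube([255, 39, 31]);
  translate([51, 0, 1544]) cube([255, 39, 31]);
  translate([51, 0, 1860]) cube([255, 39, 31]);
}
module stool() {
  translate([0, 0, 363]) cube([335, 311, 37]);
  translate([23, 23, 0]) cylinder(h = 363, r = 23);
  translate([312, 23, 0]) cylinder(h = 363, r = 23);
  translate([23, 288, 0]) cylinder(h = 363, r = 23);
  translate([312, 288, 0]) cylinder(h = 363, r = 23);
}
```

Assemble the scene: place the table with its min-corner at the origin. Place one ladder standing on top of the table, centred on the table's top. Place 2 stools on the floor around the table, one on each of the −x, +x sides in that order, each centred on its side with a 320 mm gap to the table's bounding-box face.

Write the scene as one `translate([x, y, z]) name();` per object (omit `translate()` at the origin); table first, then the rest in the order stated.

table();
translate([289, 470, 709]) ladder();
translate([-655, 334, 0]) stool();
translate([1255, 334, 0]) stool();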